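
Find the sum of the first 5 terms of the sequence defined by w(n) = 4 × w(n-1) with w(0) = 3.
Computing the sequence terms: 3, 12, 48, 192, 768
Adding these values together:

1023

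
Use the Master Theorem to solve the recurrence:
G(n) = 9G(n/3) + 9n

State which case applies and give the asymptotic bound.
Master Theorem template: G(n) = a·G(n/b) + f(n).
Here: a=9, b=3, f(n)=9n
Compute log_b(a) = log_3(9) = 2.
f(n) = 9n = O(n^(2-ε)) with ε = 1. Case 1: G(n) = Θ(n^log_b(a)) = Θ(n^2).

Case 1: G(n) = Θ(n^2)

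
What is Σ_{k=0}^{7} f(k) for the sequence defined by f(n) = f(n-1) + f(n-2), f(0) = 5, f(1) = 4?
Computing the sequence terms: 5, 4, 9, 13, 22, 35, 57, 92
Adding these values together:

237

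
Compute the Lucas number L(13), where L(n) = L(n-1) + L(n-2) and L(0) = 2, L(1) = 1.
Computing the sequence terms:
2, 1, 3, 4, 7, 11, 18, 29, 47, 76, 123, 199, 322, 521

521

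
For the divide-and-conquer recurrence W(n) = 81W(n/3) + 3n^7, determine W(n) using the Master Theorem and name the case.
Master Theorem template: W(n) = a·W(n/b) + f(n).
Here: a=81, b=3, f(n)=3n^7
Compute log_b(a) = log_3(81) = 4.
f(n) = 3n^7 = Ω(n^(4+ε)) with ε = 3, and the regularity condition holds (a·f(n/b) = (a/b^7)·f(n) with a/b^7 = 3^-3 < 1). Case 3: W(n) = Θ(f(n)) = Θ(n^7).

Case 3: W(n) = Θ(n^7)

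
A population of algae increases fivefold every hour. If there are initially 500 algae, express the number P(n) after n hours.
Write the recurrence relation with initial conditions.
Each hour multiplies the count by 5, so the count after n hours depends only on the count after n-1 hours: P(n) = 5 × P(n-1). The starting count gives P(0) = 500.
Unrolling n times gives the closed form P(n) = 500 × 5ⁿ.

P(n) = 5 × P(n-1), P(0) = 500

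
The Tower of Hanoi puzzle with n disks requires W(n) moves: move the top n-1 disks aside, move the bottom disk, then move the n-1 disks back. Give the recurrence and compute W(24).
Moving n disks = move the top n-1 disks aside (W(n-1) moves) + move the largest disk (1 move) + move the n-1 disks back on top (W(n-1) moves), so W(n) = 2W(n-1) + 1, with W(1) = 1 (a single disk takes one move).
First terms: 1, 3, 7, 15, 31, 63, … — each is one less than a power of 2. Indeed W(n) + 1 = 2(W(n-1) + 1) with W(1) + 1 = 2, so W(n) + 1 = 2ⁿ and W(n) = 2ⁿ - 1.
Hence W(24) = 2^24 - 1 = 16777216 - 1 = 16777215.

W(n) = 2W(n-1) + 1, W(1) = 1; W(24) = 16777215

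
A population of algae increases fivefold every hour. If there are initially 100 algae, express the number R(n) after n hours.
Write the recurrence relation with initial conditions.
Each hour multiplies the count by 5, so the count after n hours depends only on the count after n-1 hours: R(n) = 5 × R(n-1). The starting count gives R(0) = 100.
Unrolling n times gives the closed form R(n) = 100 × 5ⁿ.

R(n) = 5 × R(n-1), R(0) = 100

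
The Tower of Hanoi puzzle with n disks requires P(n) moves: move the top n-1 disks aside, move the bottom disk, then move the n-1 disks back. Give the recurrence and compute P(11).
Moving n disks = move the top n-1 disks aside (P(n-1) moves) + move the largest disk (1 move) + move the n-1 disks back on top (P(n-1) moves), so P(n) = 2P(n-1) + 1, with P(1) = 1 (a single disk takes one move).
First terms: 1, 3, 7, 15, 31, 63, … — each is one less than a power of 2. Indeed P(n) + 1 = 2(P(n-1) + 1) with P(1) + 1 = 2, so P(n) + 1 = 2ⁿ and P(n) = 2ⁿ - 1.
Hence P(11) = 2^11 - 1 = 2048 - 1 = 2047.

P(n) = 2P(n-1) + 1, P(1) = 1; P(11) = 2047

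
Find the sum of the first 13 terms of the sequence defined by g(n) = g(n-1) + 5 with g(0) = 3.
Computing the sequence terms: 3, 8, 13, 18, 23, 28, 33, 38, 43, 48, 53, 58, 63
Adding these values together:

429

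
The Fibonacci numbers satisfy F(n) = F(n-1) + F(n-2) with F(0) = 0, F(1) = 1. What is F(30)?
Computing the sequence terms:
0, 1, 1, 2, 3, 5, 8, 13, 21, 34, 55, 89, 144, 233, 377, 610, 987, 1597, 2584, 4181, 6765, 10946, 17711, 28657, 46368, 75025, 121393, 196418, 317811, 514229, 832040

832040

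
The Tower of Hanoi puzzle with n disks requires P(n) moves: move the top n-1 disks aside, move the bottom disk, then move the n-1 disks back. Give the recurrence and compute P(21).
Moving n disks = move the top n-1 disks aside (P(n-1) moves) + move the largest disk (1 move) + move the n-1 disks back on top (P(n-1) moves), so P(n) = 2P(n-1) + 1, with P(1) = 1 (a single disk takes one move).
First terms: 1, 3, 7, 15, 31, 63, … — each is one less than a power of 2. Indeed P(n) + 1 = 2(P(n-1) + 1) with P(1) + 1 = 2, so P(n) + 1 = 2ⁿ and P(n) = 2ⁿ - 1.
Hence P(21) = 2^21 - 1 = 2097152 - 1 = 2097151.

P(n) = 2P(n-1) + 1, P(1) = 1; P(21) = 2097151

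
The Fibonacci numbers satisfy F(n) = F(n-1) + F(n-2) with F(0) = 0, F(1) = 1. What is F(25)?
Computing the sequence terms:
0, 1, 1, 2, 3, 5, 8, 13, 21, 34, 55, 89, 144, 233, 377, 610, 987, 1597, 2584, 4181, 6765, 10946, 17711, 28657, 46368, 75025

75025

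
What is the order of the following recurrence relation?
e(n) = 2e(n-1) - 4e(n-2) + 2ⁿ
The order is the largest lag k for which e(n-k) appears. Here the deepest term is e(n-2) (the 2ⁿ term is non-homogeneous and does not affect the order), so the order is 2.

Order 2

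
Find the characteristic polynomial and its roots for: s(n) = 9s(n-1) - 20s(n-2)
Substitute s(n) = rⁿ and divide through by rⁿ⁻²: r² - 9r + 20 = 0
Factor: (r - 4)(r - 5) = 0, so r = 4, 5.
General solution: s(n) = A·4ⁿ + B·5ⁿ

Characteristic: r² - 9r + 20 = 0, Roots: r = 4, 5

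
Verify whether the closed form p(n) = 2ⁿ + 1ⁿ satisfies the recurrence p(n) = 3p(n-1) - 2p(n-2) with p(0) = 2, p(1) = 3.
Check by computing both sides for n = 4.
From the recurrence with p(0) = 2, p(1) = 3:
  p(0) = 2, p(1) = 3, p(2) = 5, p(3) = 9, p(4) = 17
  so the recurrence gives p(4) = 17.
From the proposed closed form p(n) = 2ⁿ + 1ⁿ:
  p(4) = 17.
Both sides give 17 at n = 4, and the initial condition(s) match, so the closed form is consistent.

Yes, the closed form is correct.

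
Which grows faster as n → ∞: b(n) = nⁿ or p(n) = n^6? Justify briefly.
Comparing growth rates:
Growth-rate hierarchy: log n ≺ any polynomial ≺ any exponential cⁿ (c>1) ≺ n! ≺ nⁿ.
super-exponential nⁿ dominates polynomial degree 6 asymptotically.

b(n) grows faster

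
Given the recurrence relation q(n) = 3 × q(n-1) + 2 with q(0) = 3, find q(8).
Computing step by step:
q(0) = 3
q(1) = 3 × 3 + 2 = 11
q(2) = 3 × 11 + 2 = 35
q(3) = 3 × 35 + 2 = 107
q(4) = 3 × 107 + 2 = 323
q(5) = 3 × 323 + 2 = 971
q(6) = 3 × 971 + 2 = 2915
q(7) = 3 × 2915 + 2 = 8747
q(8) = 3 × 8747 + 2 = 26243

26243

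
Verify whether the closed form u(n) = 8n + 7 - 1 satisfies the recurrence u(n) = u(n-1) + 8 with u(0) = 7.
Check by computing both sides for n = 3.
From the recurrence with u(0) = 7:
  u(0) = 7, u(1) = 15, u(2) = 23, u(3) = 31
  so the recurrence gives u(3) = 31.
From the proposed closed form u(n) = 8n + 7 - 1:
  u(3) = 30.
The recurrence gives 31 but the closed form gives 30, so the closed form does not satisfy the recurrence.

No, the closed form is incorrect.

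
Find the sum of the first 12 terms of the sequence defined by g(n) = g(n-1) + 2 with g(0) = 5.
Computing the sequence terms: 5, 7, 9, 11, 13, 15, 17, 19, 21, 23, 25, 27
Adding these values together:

192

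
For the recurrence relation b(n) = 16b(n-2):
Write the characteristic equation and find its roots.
Substitute b(n) = rⁿ and divide through by rⁿ⁻²: r² - 16 = 0
Factor: (r + 4)(r - 4) = 0, so r = -4, 4.
General solution: b(n) = A·(-4)ⁿ + B·4ⁿ

Characteristic: r² - 16 = 0, Roots: r = -4, 4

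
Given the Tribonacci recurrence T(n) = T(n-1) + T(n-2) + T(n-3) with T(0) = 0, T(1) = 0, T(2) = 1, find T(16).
Computing the sequence terms:
0, 0, 1, 1, 2, 4, 7, 13, 24, 44, 81, 149, 274, 504, 927, 1705, 3136

3136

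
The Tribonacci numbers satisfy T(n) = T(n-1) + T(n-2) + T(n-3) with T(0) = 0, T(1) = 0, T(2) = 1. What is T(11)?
Computing the sequence terms:
0, 0, 1, 1, 2, 4, 7, 13, 24, 44, 81, 149

149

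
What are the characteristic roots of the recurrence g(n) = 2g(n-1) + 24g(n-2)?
Substitute g(n) = rⁿ and divide through by rⁿ⁻²: r² - 2r - 24 = 0
Factor: (r - 6)(r + 4) = 0, so r = 6, -4.
General solution: g(n) = A·6ⁿ + B·(-4)ⁿ

Characteristic: r² - 2r - 24 = 0, Roots: r = 6, -4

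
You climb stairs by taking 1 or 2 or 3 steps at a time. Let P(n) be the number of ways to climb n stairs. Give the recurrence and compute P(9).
Condition on the size of the last step (1 to 3): before it there were n-1, …, n-3 stairs climbed, and these cases are disjoint, so P(n) = P(n-1) + P(n-2) + P(n-3) (order-3 linear recurrence).
Initial conditions by direct count (compositions of i into parts ≤ 3): P(1) = 1; P(2) = 2; P(3) = 4.
Iterating the recurrence: P(4) = 7, P(5) = 13, P(6) = 24, P(7) = 44, P(8) = 81, P(9) = 149.

P(n) = P(n-1) + P(n-2) + P(n-3), P(1) = 1, P(2) = 2, P(3) = 4; P(9) = 149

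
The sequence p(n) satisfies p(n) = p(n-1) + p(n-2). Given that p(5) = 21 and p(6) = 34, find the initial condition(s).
Work backwards using p(k) = p(k+2) - p(k+1):
p(4) = p(6) - p(5) = 34 - 21 = 13
p(3) = p(5) - p(4) = 21 - 13 = 8
p(2) = p(4) - p(3) = 13 - 8 = 5
p(1) = p(3) - p(2) = 8 - 5 = 3
p(0) = p(2) - p(1) = 5 - 3 = 2

p(0) = 2, p(1) = 3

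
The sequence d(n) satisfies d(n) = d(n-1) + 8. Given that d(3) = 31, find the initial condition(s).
d(3) = d(0) + 3·8, so d(0) = 31 - 24 = 7.

d(0) = 7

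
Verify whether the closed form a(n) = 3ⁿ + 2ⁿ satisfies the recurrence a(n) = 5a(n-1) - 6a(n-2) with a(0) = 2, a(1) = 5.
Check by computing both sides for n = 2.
From the recurrence with a(0) = 2, a(1) = 5:
  a(0) = 2, a(1) = 5, a(2) = 13
  so the recurrence gives a(2) = 13.
From the proposed closed form a(n) = 3ⁿ + 2ⁿ:
  a(2) = 13.
Both sides give 13 at n = 2, and the initial condition(s) match, so the closed form is consistent.

Yes, the closed form is correct.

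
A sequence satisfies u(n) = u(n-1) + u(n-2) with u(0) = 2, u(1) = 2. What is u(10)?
Computing the sequence terms:
2, 2, 4, 6, 10, 16, 26, 42, 68, 110, 178

178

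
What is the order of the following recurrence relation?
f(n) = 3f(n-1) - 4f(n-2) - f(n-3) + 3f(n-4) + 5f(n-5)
The order is the largest lag k for which f(n-k) appears. Here the deepest term is f(n-5), so the order is 5.

Order 5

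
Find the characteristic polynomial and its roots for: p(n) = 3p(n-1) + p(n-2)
Substitute p(n) = rⁿ and divide through by rⁿ⁻²: r² - 3r - 1 = 0
Discriminant: 3² + 4·1 = 13, not a perfect square, so by the quadratic formula r = (3 ± √13)/2.
General solution: p(n) = A·r₁ⁿ + B·r₂ⁿ where r₁,r₂ = (3 ± √13)/2

Characteristic: r² - 3r - 1 = 0, Roots: r = (3 ± √13)/2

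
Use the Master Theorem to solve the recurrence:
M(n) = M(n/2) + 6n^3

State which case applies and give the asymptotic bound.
Master Theorem template: M(n) = a·M(n/b) + f(n).
Here: a=1, b=2, f(n)=6n^3
Compute log_b(a) = log_2(1) = 0.
f(n) = 6n^3 = Ω(n^(0+ε)) with ε = 3, and the regularity condition holds (a·f(n/b) = (a/b^3)·f(n) with a/b^3 = 2^-3 < 1). Case 3: M(n) = Θ(f(n)) = Θ(n^3).

Case 3: M(n) = Θ(n^3)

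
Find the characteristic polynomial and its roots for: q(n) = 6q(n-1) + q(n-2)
Substitute q(n) = rⁿ and divide through by rⁿ⁻²: r² - 6r - 1 = 0
Discriminant: 6² + 4·1 = 40, not a perfect square, so by the quadratic formula r = (6 ± √40)/2.
General solution: q(n) = A·r₁ⁿ + B·r₂ⁿ where r₁,r₂ = (6 ± √40)/2

Characteristic: r² - 6r - 1 = 0, Roots: r = (6 ± √40)/2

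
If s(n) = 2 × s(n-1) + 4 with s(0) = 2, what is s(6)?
Computing step by step:
s(0) = 2
s(1) = 2 × 2 + 4 = 8
s(2) = 2 × 8 + 4 = 20
s(3) = 2 × 20 + 4 = 44
s(4) = 2 × 44 + 4 = 92
s(5) = 2 × 92 + 4 = 188
s(6) = 2 × 188 + 4 = 380

380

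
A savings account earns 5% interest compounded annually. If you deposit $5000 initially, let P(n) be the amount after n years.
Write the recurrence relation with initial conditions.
Each year the balance grows by 5%, i.e. is multiplied by 1 + 5/100 = 1.05, so P(n) = 1.05 × P(n-1). The initial deposit gives P(0) = 5000.
Unrolling gives the closed form P(n) = 5000 × (1.05)ⁿ.

P(n) = 1.05 × P(n-1), P(0) = 5000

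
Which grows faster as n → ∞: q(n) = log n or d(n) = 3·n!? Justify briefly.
Comparing growth rates:
Growth-rate hierarchy: log n ≺ any polynomial ≺ any exponential cⁿ (c>1) ≺ n! ≺ nⁿ.
factorial dominates logarithmic asymptotically.

d(n) grows faster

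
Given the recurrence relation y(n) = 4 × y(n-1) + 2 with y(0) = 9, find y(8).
Computing step by step:
y(0) = 9
y(1) = 4 × 9 + 2 = 38
y(2) = 4 × 38 + 2 = 154
y(3) = 4 × 154 + 2 = 618
y(4) = 4 × 618 + 2 = 2474
y(5) = 4 × 2474 + 2 = 9898
y(6) = 4 × 9898 + 2 = 39594
y(7) = 4 × 39594 + 2 = 158378
y(8) = 4 × 158378 + 2 = 633514

633514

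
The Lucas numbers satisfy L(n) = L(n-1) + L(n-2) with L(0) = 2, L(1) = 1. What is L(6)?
Computing the sequence terms:
2, 1, 3, 4, 7, 11, 18

18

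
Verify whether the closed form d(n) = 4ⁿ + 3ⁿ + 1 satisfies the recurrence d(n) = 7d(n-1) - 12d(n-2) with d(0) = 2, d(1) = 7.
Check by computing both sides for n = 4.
From the recurrence with d(0) = 2, d(1) = 7:
  d(0) = 2, d(1) = 7, d(2) = 25, d(3) = 91, d(4) = 337
  so the recurrence gives d(4) = 337.
From the proposed closed form d(n) = 4ⁿ + 3ⁿ + 1:
  d(4) = 338.
The recurrence gives 337 but the closed form gives 338, so the closed form does not satisfy the recurrence.

No, the closed form is incorrect.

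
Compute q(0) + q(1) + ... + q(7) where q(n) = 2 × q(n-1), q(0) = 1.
Computing the sequence terms: 1, 2, 4, 8, 16, 32, 64, 128
Adding these values together:

255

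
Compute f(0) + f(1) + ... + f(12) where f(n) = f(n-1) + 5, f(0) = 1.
Computing the sequence terms: 1, 6, 11, 16, 21, 26, 31, 36, 41, 46, 51, 56, 61
Adding these values together:

403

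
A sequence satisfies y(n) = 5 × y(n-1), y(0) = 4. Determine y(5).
Computing step by step:
y(0) = 4
y(1) = 5 × 4 = 20
y(2) = 5 × 20 = 100
y(3) = 5 × 100 = 500
y(4) = 5 × 500 = 2500
y(5) = 5 × 2500 = 12500

12500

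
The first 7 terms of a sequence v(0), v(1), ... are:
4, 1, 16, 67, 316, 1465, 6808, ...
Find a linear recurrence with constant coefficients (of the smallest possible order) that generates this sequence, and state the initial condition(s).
Look for the lowest-order linear relation among consecutive terms.
Observation: v(n) - 4·v(n-1) - (3)·v(n-2) = 0 holds for the shown terms, and no order-1 relation v(n) = α·v(n-1) + β fits.
Check at n=3: 4·16 + (3)·1 = 67. ✓

v(n) = 4v(n-1) + 3v(n-2), v(0) = 4, v(1) = 1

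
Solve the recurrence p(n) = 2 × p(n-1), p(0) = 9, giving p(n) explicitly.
Recurrence: p(n) = 2 × p(n-1), initial: p(0) = 9.
Each term is 2 times the previous, so this is geometric with ratio 2. After n steps: p(n) = p(0)·2ⁿ = 9·2ⁿ.

p(n) = 9·2ⁿ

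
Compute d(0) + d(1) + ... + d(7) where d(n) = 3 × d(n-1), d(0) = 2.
Computing the sequence terms: 2, 6, 18, 54, 162, 486, 1458, 4374
Adding these values together:

6560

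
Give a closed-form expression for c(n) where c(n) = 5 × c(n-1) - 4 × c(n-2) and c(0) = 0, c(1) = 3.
Recurrence: c(n) = 5 × c(n-1) - 4 × c(n-2), initial: c(0) = 0, c(1) = 3.
Characteristic equation: r² - 5r + 4 = 0, which factors as (r - 4)(r - 1) = 0, so r = 4, 1. General solution c(n) = A·4ⁿ + B·1ⁿ. From c(0) = 0: A + B = 0. From c(1) = 3: 4A + 1B = 3. Solving gives A = 1, B = -1.

c(n) = 4ⁿ - 1ⁿ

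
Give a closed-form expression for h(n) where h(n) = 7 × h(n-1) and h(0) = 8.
Recurrence: h(n) = 7 × h(n-1), initial: h(0) = 8.
Each term is 7 times the previous, so this is geometric with ratio 7. After n steps: h(n) = h(0)·7ⁿ = 8·7ⁿ.

h(n) = 8·7ⁿ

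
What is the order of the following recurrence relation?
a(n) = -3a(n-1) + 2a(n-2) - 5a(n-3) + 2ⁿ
The order is the largest lag k for which a(n-k) appears. Here the deepest term is a(n-3) (the 2ⁿ term is non-homogeneous and does not affect the order), so the order is 3.

Order 3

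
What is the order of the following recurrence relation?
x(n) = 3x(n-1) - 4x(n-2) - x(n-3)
The order is the largest lag k for which x(n-k) appears. Here the deepest term is x(n-3), so the order is 3.

Order 3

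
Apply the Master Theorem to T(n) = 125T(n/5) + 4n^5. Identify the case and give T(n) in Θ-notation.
Master Theorem template: T(n) = a·T(n/b) + f(n).
Here: a=125, b=5, f(n)=4n^5
Compute log_b(a) = log_5(125) = 3.
f(n) = 4n^5 = Ω(n^(3+ε)) with ε = 2, and the regularity condition holds (a·f(n/b) = (a/b^5)·f(n) with a/b^5 = 5^-2 < 1). Case 3: T(n) = Θ(f(n)) = Θ(n^5).

Case 3: T(n) = Θ(n^5)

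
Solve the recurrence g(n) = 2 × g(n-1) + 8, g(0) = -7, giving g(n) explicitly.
Recurrence: g(n) = 2 × g(n-1) + 8, initial: g(0) = -7.
Try g(n) = A·2ⁿ + C. Substituting: A·2ⁿ + C = 2(A·2ⁿ⁻¹ + C) + 8 = A·2ⁿ + 2C + 8, so C = 2C + 8, giving C = -8. Then g(0) = A - 8 = -7 gives A = 1.

g(n) = 2ⁿ - 8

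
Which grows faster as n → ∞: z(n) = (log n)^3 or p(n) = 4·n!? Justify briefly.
Comparing growth rates:
Growth-rate hierarchy: log n ≺ any polynomial ≺ any exponential cⁿ (c>1) ≺ n! ≺ nⁿ.
factorial dominates polylogarithmic (log n)^3 asymptotically.

p(n) grows faster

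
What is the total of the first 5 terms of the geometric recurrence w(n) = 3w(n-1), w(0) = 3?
Computing the sequence terms: 3, 9, 27, 81, 243
Adding these values together:

363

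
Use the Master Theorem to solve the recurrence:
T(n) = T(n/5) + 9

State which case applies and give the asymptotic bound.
Master Theorem template: T(n) = a·T(n/b) + f(n).
Here: a=1, b=5, f(n)=9
Compute log_b(a) = log_5(1) = 0.
f(n) = 9 = Θ(1). Case 2: T(n) = Θ(log n).

Case 2: T(n) = Θ(log n)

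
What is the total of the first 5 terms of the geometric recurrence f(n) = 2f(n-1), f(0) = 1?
Computing the sequence terms: 1, 2, 4, 8, 16
Adding these values together:

31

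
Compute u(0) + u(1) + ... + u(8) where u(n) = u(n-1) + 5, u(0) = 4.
Computing the sequence terms: 4, 9, 14, 19, 24, 29, 34, 39, 44
Adding these values together:

216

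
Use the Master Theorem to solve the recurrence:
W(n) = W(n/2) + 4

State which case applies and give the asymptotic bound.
Master Theorem template: W(n) = a·W(n/b) + f(n).
Here: a=1, b=2, f(n)=4
Compute log_b(a) = log_2(1) = 0.
f(n) = 4 = Θ(1). Case 2: W(n) = Θ(log n).

Case 2: W(n) = Θ(log n)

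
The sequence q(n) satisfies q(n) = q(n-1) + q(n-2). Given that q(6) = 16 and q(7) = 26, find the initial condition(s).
Work backwards using q(k) = q(k+2) - q(k+1):
q(5) = q(7) - q(6) = 26 - 16 = 10
q(4) = q(6) - q(5) = 16 - 10 = 6
q(3) = q(5) - q(4) = 10 - 6 = 4
q(2) = q(4) - q(3) = 6 - 4 = 2
q(1) = q(3) - q(2) = 4 - 2 = 2
q(0) = q(2) - q(1) = 2 - 2 = 0

q(0) = 0, q(1) = 2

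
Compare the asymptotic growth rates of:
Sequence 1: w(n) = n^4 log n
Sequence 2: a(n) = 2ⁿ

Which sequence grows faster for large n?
Comparing growth rates:
Growth-rate hierarchy: log n ≺ any polynomial ≺ any exponential cⁿ (c>1) ≺ n! ≺ nⁿ.
exponential base 2 dominates polynomial degree 4 (with log factor) asymptotically.

a(n) grows faster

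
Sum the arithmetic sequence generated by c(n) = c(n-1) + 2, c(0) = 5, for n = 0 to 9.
Computing the sequence terms: 5, 7, 9, 11, 13, 15, 17, 19, 21, 23
Adding these values together:

140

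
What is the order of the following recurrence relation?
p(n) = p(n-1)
The order is the largest lag k for which p(n-k) appears. Here the deepest term is p(n-1), so the order is 1.

Order 1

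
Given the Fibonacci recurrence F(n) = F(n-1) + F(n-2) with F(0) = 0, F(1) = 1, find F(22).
Computing the sequence terms:
0, 1, 1, 2, 3, 5, 8, 13, 21, 34, 55, 89, 144, 233, 377, 610, 987, 1597, 2584, 4181, 6765, 10946, 17711

17711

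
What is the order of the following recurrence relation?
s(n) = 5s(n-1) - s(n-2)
The order is the largest lag k for which s(n-k) appears. Here the deepest term is s(n-2), so the order is 2.

Order 2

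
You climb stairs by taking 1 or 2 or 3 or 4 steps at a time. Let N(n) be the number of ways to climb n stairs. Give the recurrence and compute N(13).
Condition on the size of the last step (1 to 4): before it there were n-1, …, n-4 stairs climbed, and these cases are disjoint, so N(n) = N(n-1) + N(n-2) + N(n-3) + N(n-4) (order-4 linear recurrence).
Initial conditions by direct count (compositions of i into parts ≤ 4): N(1) = 1; N(2) = 2; N(3) = 4; N(4) = 8.
Iterating the recurrence: N(5) = 15, N(6) = 29, N(7) = 56, N(8) = 108, N(9) = 208, N(10) = 401, N(11) = 773, N(12) = 1490, N(13) = 2872.

N(n) = N(n-1) + N(n-2) + N(n-3) + N(n-4), N(1) = 1, N(2) = 2, N(3) = 4, N(4) = 8; N(13) = 2872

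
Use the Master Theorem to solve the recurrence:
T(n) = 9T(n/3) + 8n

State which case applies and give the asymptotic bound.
Master Theorem template: T(n) = a·T(n/b) + f(n).
Here: a=9, b=3, f(n)=8n
Compute log_b(a) = log_3(9) = 2.
f(n) = 8n = O(n^(2-ε)) with ε = 1. Case 1: T(n) = Θ(n^log_b(a)) = Θ(n^2).

Case 1: T(n) = Θ(n^2)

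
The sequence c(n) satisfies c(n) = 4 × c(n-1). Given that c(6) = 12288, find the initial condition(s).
In general c(n) = 4ⁿ · c(0). At n = 6: c(0) = c(6) / 4^6 = 12288 / 4096 = 3.

c(0) = 3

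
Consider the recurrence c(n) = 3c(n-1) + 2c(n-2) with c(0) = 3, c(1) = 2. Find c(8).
Computing the sequence terms:
3, 2, 12, 40, 144, 512, 1824, 6496, 23136

23136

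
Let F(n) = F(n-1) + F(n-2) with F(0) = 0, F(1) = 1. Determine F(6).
Computing the sequence terms:
0, 1, 1, 2, 3, 5, 8

8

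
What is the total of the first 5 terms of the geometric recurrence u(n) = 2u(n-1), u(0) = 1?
Computing the sequence terms: 1, 2, 4, 8, 16
Adding these values together:

31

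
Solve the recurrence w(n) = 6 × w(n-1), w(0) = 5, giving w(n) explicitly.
Recurrence: w(n) = 6 × w(n-1), initial: w(0) = 5.
Each term is 6 times the previous, so this is geometric with ratio 6. After n steps: w(n) = w(0)·6ⁿ = 5·6ⁿ.

w(n) = 5·6ⁿ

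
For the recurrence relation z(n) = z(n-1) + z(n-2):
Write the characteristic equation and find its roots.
Substitute z(n) = rⁿ and divide through by rⁿ⁻²: r² - r - 1 = 0
Discriminant: 1² + 4·1 = 5, not a perfect square, so by the quadratic formula r = (1 ± √5)/2.
General solution: z(n) = A·r₁ⁿ + B·r₂ⁿ where r₁,r₂ = (1 ± √5)/2

Characteristic: r² - r - 1 = 0, Roots: r = (1 ± √5)/2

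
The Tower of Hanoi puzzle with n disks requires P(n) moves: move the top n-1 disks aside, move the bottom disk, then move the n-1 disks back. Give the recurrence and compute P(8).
Moving n disks = move the top n-1 disks aside (P(n-1) moves) + move the largest disk (1 move) + move the n-1 disks back on top (P(n-1) moves), so P(n) = 2P(n-1) + 1, with P(1) = 1 (a single disk takes one move).
First terms: 1, 3, 7, 15, 31, 63, … — each is one less than a power of 2. Indeed P(n) + 1 = 2(P(n-1) + 1) with P(1) + 1 = 2, so P(n) + 1 = 2ⁿ and P(n) = 2ⁿ - 1.
Hence P(8) = 2^8 - 1 = 256 - 1 = 255.

P(n) = 2P(n-1) + 1, P(1) = 1; P(8) = 255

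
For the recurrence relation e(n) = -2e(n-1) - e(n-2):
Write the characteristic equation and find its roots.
Substitute e(n) = rⁿ and divide through by rⁿ⁻²: r² + 2r + 1 = 0
Factor: (r + 1)² = 0, so r = -1 (double root).
General solution: e(n) = (A + Bn)·(-1)ⁿ

Characteristic: r² + 2r + 1 = 0, Roots: r = -1 (double root)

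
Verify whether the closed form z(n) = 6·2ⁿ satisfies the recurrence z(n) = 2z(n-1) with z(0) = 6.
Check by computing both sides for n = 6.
From the recurrence with z(0) = 6:
  z(0) = 6, z(1) = 12, z(2) = 24, z(3) = 48, z(4) = 96, z(5) = 192, z(6) = 384
  so the recurrence gives z(6) = 384.
From the proposed closed form z(n) = 6·2ⁿ:
  z(6) = 384.
Both sides give 384 at n = 6, and the initial condition(s) match, so the closed form is consistent.

Yes, the closed form is correct.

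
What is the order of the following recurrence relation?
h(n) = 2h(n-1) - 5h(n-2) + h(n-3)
The order is the largest lag k for which h(n-k) appears. Here the deepest term is h(n-3), so the order is 3.

Order 3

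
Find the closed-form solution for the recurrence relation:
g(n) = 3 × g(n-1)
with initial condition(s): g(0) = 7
Recurrence: g(n) = 3 × g(n-1), initial: g(0) = 7.
Each term is 3 times the previous, so this is geometric with ratio 3. After n steps: g(n) = g(0)·3ⁿ = 7·3ⁿ.

g(n) = 7·3ⁿ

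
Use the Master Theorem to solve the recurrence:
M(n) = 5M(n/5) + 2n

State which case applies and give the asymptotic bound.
Master Theorem template: M(n) = a·M(n/b) + f(n).
Here: a=5, b=5, f(n)=2n
Compute log_b(a) = log_5(5) = 1.
f(n) = 2n = Θ(n). Case 2: M(n) = Θ(n log n).

Case 2: M(n) = Θ(n log n)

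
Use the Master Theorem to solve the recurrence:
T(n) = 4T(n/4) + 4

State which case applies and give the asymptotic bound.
Master Theorem template: T(n) = a·T(n/b) + f(n).
Here: a=4, b=4, f(n)=4
Compute log_b(a) = log_4(4) = 1.
f(n) = 4 = O(n^(1-ε)) with ε = 1. Case 1: T(n) = Θ(n^log_b(a)) = Θ(n).

Case 1: T(n) = Θ(n)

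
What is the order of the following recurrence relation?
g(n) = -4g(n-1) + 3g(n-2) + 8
The order is the largest lag k for which g(n-k) appears. Here the deepest term is g(n-2) (the 8 term is non-homogeneous and does not affect the order), so the order is 2.

Order 2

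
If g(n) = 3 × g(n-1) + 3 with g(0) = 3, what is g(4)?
Computing step by step:
g(0) = 3
g(1) = 3 × 3 + 3 = 12
g(2) = 3 × 12 + 3 = 39
g(3) = 3 × 39 + 3 = 120
g(4) = 3 × 120 + 3 = 363

363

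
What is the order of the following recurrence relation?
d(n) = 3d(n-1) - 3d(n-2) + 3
The order is the largest lag k for which d(n-k) appears. Here the deepest term is d(n-2) (the 3 term is non-homogeneous and does not affect the order), so the order is 2.

Order 2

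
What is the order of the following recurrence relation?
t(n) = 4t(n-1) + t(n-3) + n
The order is the largest lag k for which t(n-k) appears. Here the deepest term is t(n-3) (the n term is non-homogeneous and does not affect the order), so the order is 3.

Order 3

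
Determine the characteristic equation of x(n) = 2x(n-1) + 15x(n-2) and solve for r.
Substitute x(n) = rⁿ and divide through by rⁿ⁻²: r² - 2r - 15 = 0
Factor: (r + 3)(r - 5) = 0, so r = -3, 5.
General solution: x(n) = A·(-3)ⁿ + B·5ⁿ

Characteristic: r² - 2r - 15 = 0, Roots: r = -3, 5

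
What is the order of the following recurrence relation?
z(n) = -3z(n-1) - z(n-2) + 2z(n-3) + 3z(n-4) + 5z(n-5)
The order is the largest lag k for which z(n-k) appears. Here the deepest term is z(n-5), so the order is 5.

Order 5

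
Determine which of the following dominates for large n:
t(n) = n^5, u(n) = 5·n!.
Comparing growth rates:
Growth-rate hierarchy: log n ≺ any polynomial ≺ any exponential cⁿ (c>1) ≺ n! ≺ nⁿ.
factorial dominates polynomial degree 5 asymptotically.

u(n) grows faster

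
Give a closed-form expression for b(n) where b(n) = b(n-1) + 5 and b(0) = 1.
Recurrence: b(n) = b(n-1) + 5, initial: b(0) = 1.
Each step adds 5, so b(n) = b(0) + 5n = 5n + 1.

b(n) = 5n + 1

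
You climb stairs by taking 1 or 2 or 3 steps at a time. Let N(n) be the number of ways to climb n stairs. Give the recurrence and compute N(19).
Condition on the size of the last step (1 to 3): before it there were n-1, …, n-3 stairs climbed, and these cases are disjoint, so N(n) = N(n-1) + N(n-2) + N(n-3) (order-3 linear recurrence).
Initial conditions by direct count (compositions of i into parts ≤ 3): N(1) = 1; N(2) = 2; N(3) = 4.
Iterating the recurrence: N(4) = 7, N(5) = 13, N(6) = 24, N(7) = 44, N(8) = 81, N(9) = 149, N(10) = 274, N(11) = 504, N(12) = 927, N(13) = 1705, N(14) = 3136, N(15) = 5768, N(16) = 10609, N(17) = 19513, N(18) = 35890, N(19) = 66012.

N(n) = N(n-1) + N(n-2) + N(n-3), N(1) = 1, N(2) = 2, N(3) = 4; N(19) = 66012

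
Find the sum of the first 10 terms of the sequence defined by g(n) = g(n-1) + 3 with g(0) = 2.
Computing the sequence terms: 2, 5, 8, 11, 14, 17, 20, 23, 26, 29
Adding these values together:

155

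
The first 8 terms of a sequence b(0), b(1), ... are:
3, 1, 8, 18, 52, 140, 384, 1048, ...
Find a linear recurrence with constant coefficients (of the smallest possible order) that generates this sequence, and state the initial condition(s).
Look for the lowest-order linear relation among consecutive terms.
Observation: b(n) - 2·b(n-1) - (2)·b(n-2) = 0 holds for the shown terms, and no order-1 relation b(n) = α·b(n-1) + β fits.
Check at n=3: 2·8 + (2)·1 = 18. ✓

b(n) = 2b(n-1) + 2b(n-2), b(0) = 3, b(1) = 1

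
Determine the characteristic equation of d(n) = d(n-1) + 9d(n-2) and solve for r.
Substitute d(n) = rⁿ and divide through by rⁿ⁻²: r² - r - 9 = 0
Discriminant: 1² + 4·9 = 37, not a perfect square, so by the quadratic formula r = (1 ± √37)/2.
General solution: d(n) = A·r₁ⁿ + B·r₂ⁿ where r₁,r₂ = (1 ± √37)/2

Characteristic: r² - r - 9 = 0, Roots: r = (1 ± √37)/2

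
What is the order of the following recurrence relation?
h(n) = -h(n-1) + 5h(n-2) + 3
The order is the largest lag k for which h(n-k) appears. Here the deepest term is h(n-2) (the 3 term is non-homogeneous and does not affect the order), so the order is 2.

Order 2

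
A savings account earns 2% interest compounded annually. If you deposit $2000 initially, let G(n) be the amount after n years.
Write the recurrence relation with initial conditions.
Each year the balance grows by 2%, i.e. is multiplied by 1 + 2/100 = 1.02, so G(n) = 1.02 × G(n-1). The initial deposit gives G(0) = 2000.
Unrolling gives the closed form G(n) = 2000 × (1.02)ⁿ.

G(n) = 1.02 × G(n-1), G(0) = 2000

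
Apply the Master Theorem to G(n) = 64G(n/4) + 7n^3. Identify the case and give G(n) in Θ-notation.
Master Theorem template: G(n) = a·G(n/b) + f(n).
Here: a=64, b=4, f(n)=7n^3
Compute log_b(a) = log_4(64) = 3.
f(n) = 7n^3 = Θ(n^3). Case 2: G(n) = Θ(n^3 log n).

Case 2: G(n) = Θ(n^3 log n)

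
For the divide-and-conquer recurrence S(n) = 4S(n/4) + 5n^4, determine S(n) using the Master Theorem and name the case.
Master Theorem template: S(n) = a·S(n/b) + f(n).
Here: a=4, b=4, f(n)=5n^4
Compute log_b(a) = log_4(4) = 1.
f(n) = 5n^4 = Ω(n^(1+ε)) with ε = 3, and the regularity condition holds (a·f(n/b) = (a/b^4)·f(n) with a/b^4 = 4^-3 < 1). Case 3: S(n) = Θ(f(n)) = Θ(n^4).

Case 3: S(n) = Θ(n^4)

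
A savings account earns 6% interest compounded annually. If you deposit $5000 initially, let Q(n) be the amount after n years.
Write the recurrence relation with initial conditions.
Each year the balance grows by 6%, i.e. is multiplied by 1 + 6/100 = 1.06, so Q(n) = 1.06 × Q(n-1). The initial deposit gives Q(0) = 5000.
Unrolling gives the closed form Q(n) = 5000 × (1.06)ⁿ.

Q(n) = 1.06 × Q(n-1), Q(0) = 5000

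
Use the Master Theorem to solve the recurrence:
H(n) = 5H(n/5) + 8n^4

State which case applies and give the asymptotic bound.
Master Theorem template: H(n) = a·H(n/b) + f(n).
Here: a=5, b=5, f(n)=8n^4
Compute log_b(a) = log_5(5) = 1.
f(n) = 8n^4 = Ω(n^(1+ε)) with ε = 3, and the regularity condition holds (a·f(n/b) = (a/b^4)·f(n) with a/b^4 = 5^-3 < 1). Case 3: H(n) = Θ(f(n)) = Θ(n^4).

Case 3: H(n) = Θ(n^4)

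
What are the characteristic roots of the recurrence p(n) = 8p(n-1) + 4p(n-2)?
Substitute p(n) = rⁿ and divide through by rⁿ⁻²: r² - 8r - 4 = 0
Discriminant: 8² + 4·4 = 80, not a perfect square, so by the quadratic formula r = (8 ± √80)/2.
General solution: p(n) = A·r₁ⁿ + B·r₂ⁿ where r₁,r₂ = (8 ± √80)/2

Characteristic: r² - 8r - 4 = 0, Roots: r = (8 ± √80)/2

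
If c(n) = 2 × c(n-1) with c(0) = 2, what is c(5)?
Computing step by step:
c(0) = 2
c(1) = 2 × 2 = 4
c(2) = 2 × 4 = 8
c(3) = 2 × 8 = 16
c(4) = 2 × 16 = 32
c(5) = 2 × 32 = 64

64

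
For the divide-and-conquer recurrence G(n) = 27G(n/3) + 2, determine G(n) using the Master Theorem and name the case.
Master Theorem template: G(n) = a·G(n/b) + f(n).
Here: a=27, b=3, f(n)=2
Compute log_b(a) = log_3(27) = 3.
f(n) = 2 = O(n^(3-ε)) with ε = 3. Case 1: G(n) = Θ(n^log_b(a)) = Θ(n^3).

Case 1: G(n) = Θ(n^3)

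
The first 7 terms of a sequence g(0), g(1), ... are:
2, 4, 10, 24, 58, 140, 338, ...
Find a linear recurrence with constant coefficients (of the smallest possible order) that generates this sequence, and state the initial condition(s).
Look for the lowest-order linear relation among consecutive terms.
Observation: g(n) - 2·g(n-1) - (1)·g(n-2) = 0 holds for the shown terms, and no order-1 relation g(n) = α·g(n-1) + β fits.
Check at n=3: 2·10 + (1)·4 = 24. ✓

g(n) = 2g(n-1) + g(n-2), g(0) = 2, g(1) = 4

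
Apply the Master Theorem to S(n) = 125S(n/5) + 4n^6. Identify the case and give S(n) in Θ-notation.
Master Theorem template: S(n) = a·S(n/b) + f(n).
Here: a=125, b=5, f(n)=4n^6
Compute log_b(a) = log_5(125) = 3.
f(n) = 4n^6 = Ω(n^(3+ε)) with ε = 3, and the regularity condition holds (a·f(n/b) = (a/b^6)·f(n) with a/b^6 = 5^-3 < 1). Case 3: S(n) = Θ(f(n)) = Θ(n^6).

Case 3: S(n) = Θ(n^6)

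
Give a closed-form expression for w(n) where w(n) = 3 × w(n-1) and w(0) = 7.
Recurrence: w(n) = 3 × w(n-1), initial: w(0) = 7.
Each term is 3 times the previous, so this is geometric with ratio 3. After n steps: w(n) = w(0)·3ⁿ = 7·3ⁿ.

w(n) = 7·3ⁿ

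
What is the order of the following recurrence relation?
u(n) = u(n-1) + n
The order is the largest lag k for which u(n-k) appears. Here the deepest term is u(n-1) (the n term is non-homogeneous and does not affect the order), so the order is 1.

Order 1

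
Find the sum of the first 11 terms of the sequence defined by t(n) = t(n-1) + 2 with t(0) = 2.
Computing the sequence terms: 2, 4, 6, 8, 10, 12, 14, 16, 18, 20, 22
Adding these values together:

132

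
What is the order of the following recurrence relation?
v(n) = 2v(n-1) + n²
The order is the largest lag k for which v(n-k) appears. Here the deepest term is v(n-1) (the n² term is non-homogeneous and does not affect the order), so the order is 1.

Order 1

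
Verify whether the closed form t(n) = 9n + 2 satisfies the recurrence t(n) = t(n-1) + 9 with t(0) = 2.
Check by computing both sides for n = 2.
From the recurrence with t(0) = 2:
  t(0) = 2, t(1) = 11, t(2) = 20
  so the recurrence gives t(2) = 20.
From the proposed closed form t(n) = 9n + 2:
  t(2) = 20.
Both sides give 20 at n = 2, and the initial condition(s) match, so the closed form is consistent.

Yes, the closed form is correct.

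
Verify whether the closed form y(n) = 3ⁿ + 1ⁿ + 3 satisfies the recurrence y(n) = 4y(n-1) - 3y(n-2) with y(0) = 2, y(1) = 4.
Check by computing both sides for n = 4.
From the recurrence with y(0) = 2, y(1) = 4:
  y(0) = 2, y(1) = 4, y(2) = 10, y(3) = 28, y(4) = 82
  so the recurrence gives y(4) = 82.
From the proposed closed form y(n) = 3ⁿ + 1ⁿ + 3:
  y(4) = 85.
The recurrence gives 82 but the closed form gives 85, so the closed form does not satisfy the recurrence.

No, the closed form is incorrect.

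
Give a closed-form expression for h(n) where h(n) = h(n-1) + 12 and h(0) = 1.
Recurrence: h(n) = h(n-1) + 12, initial: h(0) = 1.
Each step adds 12, so h(n) = h(0) + 12n = 12n + 1.

h(n) = 12n + 1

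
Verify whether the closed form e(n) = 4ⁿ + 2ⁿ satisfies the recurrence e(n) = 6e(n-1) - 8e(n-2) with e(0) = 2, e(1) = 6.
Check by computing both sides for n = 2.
From the recurrence with e(0) = 2, e(1) = 6:
  e(0) = 2, e(1) = 6, e(2) = 20
  so the recurrence gives e(2) = 20.
From the proposed closed form e(n) = 4ⁿ + 2ⁿ:
  e(2) = 20.
Both sides give 20 at n = 2, and the initial condition(s) match, so the closed form is consistent.

Yes, the closed form is correct.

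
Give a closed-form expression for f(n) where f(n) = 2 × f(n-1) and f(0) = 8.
Recurrence: f(n) = 2 × f(n-1), initial: f(0) = 8.
Each term is 2 times the previous, so this is geometric with ratio 2. After n steps: f(n) = f(0)·2ⁿ = 8·2ⁿ.

f(n) = 8·2ⁿ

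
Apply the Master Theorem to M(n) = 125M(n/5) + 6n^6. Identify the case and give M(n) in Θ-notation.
Master Theorem template: M(n) = a·M(n/b) + f(n).
Here: a=125, b=5, f(n)=6n^6
Compute log_b(a) = log_5(125) = 3.
f(n) = 6n^6 = Ω(n^(3+ε)) with ε = 3, and the regularity condition holds (a·f(n/b) = (a/b^6)·f(n) with a/b^6 = 5^-3 < 1). Case 3: M(n) = Θ(f(n)) = Θ(n^6).

Case 3: M(n) = Θ(n^6)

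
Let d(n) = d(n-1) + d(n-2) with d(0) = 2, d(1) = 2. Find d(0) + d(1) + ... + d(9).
Computing the sequence terms: 2, 2, 4, 6, 10, 16, 26, 42, 68, 110
Adding these values together:

286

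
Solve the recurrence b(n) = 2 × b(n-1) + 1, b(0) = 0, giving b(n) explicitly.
Recurrence: b(n) = 2 × b(n-1) + 1, initial: b(0) = 0.
Try b(n) = A·2ⁿ + C. Substituting: A·2ⁿ + C = 2(A·2ⁿ⁻¹ + C) + 1 = A·2ⁿ + 2C + 1, so C = 2C + 1, giving C = -1. Then b(0) = A - 1 = 0 gives A = 1.

b(n) = 2ⁿ - 1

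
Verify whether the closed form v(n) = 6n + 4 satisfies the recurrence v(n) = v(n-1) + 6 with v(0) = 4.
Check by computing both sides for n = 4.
From the recurrence with v(0) = 4:
  v(0) = 4, v(1) = 10, v(2) = 16, v(3) = 22, v(4) = 28
  so the recurrence gives v(4) = 28.
From the proposed closed form v(n) = 6n + 4:
  v(4) = 28.
Both sides give 28 at n = 4, and the initial condition(s) match, so the closed form is consistent.

Yes, the closed form is correct.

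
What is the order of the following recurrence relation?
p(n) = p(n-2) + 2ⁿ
The order is the largest lag k for which p(n-k) appears. Here the deepest term is p(n-2) (the 2ⁿ term is non-homogeneous and does not affect the order), so the order is 2.

Order 2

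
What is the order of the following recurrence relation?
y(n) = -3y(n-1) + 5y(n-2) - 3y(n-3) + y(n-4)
The order is the largest lag k for which y(n-k) appears. Here the deepest term is y(n-4), so the order is 4.

Order 4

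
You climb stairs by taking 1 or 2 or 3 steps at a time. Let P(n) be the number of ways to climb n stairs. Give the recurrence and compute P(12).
Condition on the size of the last step (1 to 3): before it there were n-1, …, n-3 stairs climbed, and these cases are disjoint, so P(n) = P(n-1) + P(n-2) + P(n-3) (order-3 linear recurrence).
Initial conditions by direct count (compositions of i into parts ≤ 3): P(1) = 1; P(2) = 2; P(3) = 4.
Iterating the recurrence: P(4) = 7, P(5) = 13, P(6) = 24, P(7) = 44, P(8) = 81, P(9) = 149, P(10) = 274, P(11) = 504, P(12) = 927.

P(n) = P(n-1) + P(n-2) + P(n-3), P(1) = 1, P(2) = 2, P(3) = 4; P(12) = 927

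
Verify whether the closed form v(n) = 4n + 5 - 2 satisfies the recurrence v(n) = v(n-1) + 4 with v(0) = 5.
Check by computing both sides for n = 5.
From the recurrence with v(0) = 5:
  v(0) = 5, v(1) = 9, v(2) = 13, v(3) = 17, v(4) = 21, v(5) = 25
  so the recurrence gives v(5) = 25.
From the proposed closed form v(n) = 4n + 5 - 2:
  v(5) = 23.
The recurrence gives 25 but the closed form gives 23, so the closed form does not satisfy the recurrence.

No, the closed form is incorrect.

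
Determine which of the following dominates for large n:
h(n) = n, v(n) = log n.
Comparing growth rates:
Growth-rate hierarchy: log n ≺ any polynomial ≺ any exponential cⁿ (c>1) ≺ n! ≺ nⁿ.
polynomial degree 1 dominates logarithmic asymptotically.

h(n) grows faster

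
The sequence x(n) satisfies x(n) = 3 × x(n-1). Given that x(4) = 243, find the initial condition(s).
In general x(n) = 3ⁿ · x(0). At n = 4: x(0) = x(4) / 3^4 = 243 / 81 = 3.

x(0) = 3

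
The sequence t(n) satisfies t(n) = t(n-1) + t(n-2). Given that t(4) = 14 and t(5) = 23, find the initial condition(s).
Work backwards using t(k) = t(k+2) - t(k+1):
t(3) = t(5) - t(4) = 23 - 14 = 9
t(2) = t(4) - t(3) = 14 - 9 = 5
t(1) = t(3) - t(2) = 9 - 5 = 4
t(0) = t(2) - t(1) = 5 - 4 = 1

t(0) = 1, t(1) = 4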